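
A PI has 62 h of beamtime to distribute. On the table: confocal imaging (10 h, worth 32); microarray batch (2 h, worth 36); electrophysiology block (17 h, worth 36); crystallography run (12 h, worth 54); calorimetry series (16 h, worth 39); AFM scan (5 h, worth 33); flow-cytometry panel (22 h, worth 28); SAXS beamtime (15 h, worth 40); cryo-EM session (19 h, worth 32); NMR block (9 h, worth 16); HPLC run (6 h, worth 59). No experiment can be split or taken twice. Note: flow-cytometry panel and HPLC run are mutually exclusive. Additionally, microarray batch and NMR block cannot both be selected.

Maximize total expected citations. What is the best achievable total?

261

Ranking by ratio (expected citations/h): microarray batch 18.00, HPLC run 9.83, AFM scan 6.60.
Microarray batch + crystallography run + calorimetry series + AFM scan + SAXS beamtime + HPLC run uses 56 of the 62 h and totals 261.
The closest alternative, confocal imaging + microarray batch + crystallography run + calorimetry series + SAXS beamtime + HPLC run, reaches only 260.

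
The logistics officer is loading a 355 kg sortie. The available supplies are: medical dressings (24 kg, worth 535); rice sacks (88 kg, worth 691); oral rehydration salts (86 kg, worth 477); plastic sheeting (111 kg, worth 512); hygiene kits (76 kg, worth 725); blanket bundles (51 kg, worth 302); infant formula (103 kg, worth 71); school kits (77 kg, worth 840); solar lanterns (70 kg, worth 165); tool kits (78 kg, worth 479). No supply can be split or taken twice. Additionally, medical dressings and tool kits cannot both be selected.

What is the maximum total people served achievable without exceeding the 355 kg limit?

Taking medical dressings + rice sacks + oral rehydration salts + hygiene kits + school kits: 351 kg used, 3268 in people served.
An exhaustive check of the 1024 subsets confirms 3268.

3268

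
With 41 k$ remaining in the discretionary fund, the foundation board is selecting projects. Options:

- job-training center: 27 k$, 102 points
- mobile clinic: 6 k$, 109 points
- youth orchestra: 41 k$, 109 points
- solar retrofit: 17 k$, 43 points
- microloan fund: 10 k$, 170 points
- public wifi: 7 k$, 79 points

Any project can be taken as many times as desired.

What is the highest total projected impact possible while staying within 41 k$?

715

By projected impact per k$: mobile clinic 18.17, microloan fund 17.00, public wifi 11.29, job-training center 3.78 lead.
A density-first pass picks 6×mobile clinic — 654 at 36 k$.
The 6 k$ tied up in mobile clinic is better spent on microloan fund — total rises to 715 (40 k$).
No other feasible combination exceeds 715.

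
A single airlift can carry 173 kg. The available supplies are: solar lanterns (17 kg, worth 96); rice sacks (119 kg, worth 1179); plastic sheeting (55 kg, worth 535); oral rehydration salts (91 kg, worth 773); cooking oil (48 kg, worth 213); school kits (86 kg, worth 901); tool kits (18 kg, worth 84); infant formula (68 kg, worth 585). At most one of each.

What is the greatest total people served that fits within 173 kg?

1582

The ratio heuristic lands on solar lanterns + plastic sheeting + school kits (1532) but leaves 15 kg idle.
Dropping plastic sheeting frees 55 kg; slotting in infant formula (68 kg) lifts the total to 1582 at 171 kg.
The closest alternative, school kits + tool kits + infant formula, reaches only 1570.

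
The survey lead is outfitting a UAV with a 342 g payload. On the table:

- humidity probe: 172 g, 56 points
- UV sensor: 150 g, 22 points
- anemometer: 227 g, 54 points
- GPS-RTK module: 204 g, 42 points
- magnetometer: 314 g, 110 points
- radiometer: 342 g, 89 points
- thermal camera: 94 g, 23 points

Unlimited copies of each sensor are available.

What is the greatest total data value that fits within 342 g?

110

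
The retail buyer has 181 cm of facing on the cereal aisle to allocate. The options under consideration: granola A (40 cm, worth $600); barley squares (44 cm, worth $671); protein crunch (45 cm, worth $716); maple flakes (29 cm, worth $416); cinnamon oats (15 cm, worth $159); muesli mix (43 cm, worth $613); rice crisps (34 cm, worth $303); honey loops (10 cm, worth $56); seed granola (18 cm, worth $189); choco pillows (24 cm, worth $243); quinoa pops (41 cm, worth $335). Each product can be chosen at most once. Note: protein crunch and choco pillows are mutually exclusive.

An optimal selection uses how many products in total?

The maximum weekly sales within 181 cm is 2605.
barley squares + protein crunch + maple flakes + muesli mix + seed granola hits 2605 at 179 cm.
Any selection reaching 2605 contains exactly 5 products.

5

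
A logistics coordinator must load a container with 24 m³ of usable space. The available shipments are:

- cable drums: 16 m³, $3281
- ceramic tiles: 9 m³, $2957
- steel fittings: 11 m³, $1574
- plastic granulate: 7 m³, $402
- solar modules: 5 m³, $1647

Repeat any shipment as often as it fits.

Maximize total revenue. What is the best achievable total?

7898

Taking the top-ratio shipments first gives 4×solar modules for 6588 (20 m³).
Dropping solar modules frees 5 m³; slotting in ceramic tiles (9 m³) lifts the total to 7898 at 24 m³.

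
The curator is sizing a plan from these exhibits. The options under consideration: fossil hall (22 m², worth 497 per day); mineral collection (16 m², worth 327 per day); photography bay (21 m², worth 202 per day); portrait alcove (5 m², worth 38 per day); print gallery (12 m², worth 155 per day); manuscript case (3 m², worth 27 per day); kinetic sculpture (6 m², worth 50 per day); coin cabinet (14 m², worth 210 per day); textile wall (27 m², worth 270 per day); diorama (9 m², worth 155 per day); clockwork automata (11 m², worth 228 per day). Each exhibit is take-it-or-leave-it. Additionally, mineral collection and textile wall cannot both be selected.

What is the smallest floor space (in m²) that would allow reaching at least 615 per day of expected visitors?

31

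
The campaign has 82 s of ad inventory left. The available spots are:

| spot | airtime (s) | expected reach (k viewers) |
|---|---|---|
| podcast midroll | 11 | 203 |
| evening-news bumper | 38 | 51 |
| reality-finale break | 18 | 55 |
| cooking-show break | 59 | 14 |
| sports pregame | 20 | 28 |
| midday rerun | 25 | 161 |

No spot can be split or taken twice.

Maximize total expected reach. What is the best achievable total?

The ratio ordering already packs tightly: podcast midroll + reality-finale break + sports pregame + midday rerun, 74 s, 447.

447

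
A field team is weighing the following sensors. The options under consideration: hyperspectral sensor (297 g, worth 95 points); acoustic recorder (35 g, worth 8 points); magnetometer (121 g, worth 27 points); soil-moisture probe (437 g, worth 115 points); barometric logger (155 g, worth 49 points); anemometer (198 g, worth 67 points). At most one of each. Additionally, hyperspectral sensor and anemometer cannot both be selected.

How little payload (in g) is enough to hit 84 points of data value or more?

297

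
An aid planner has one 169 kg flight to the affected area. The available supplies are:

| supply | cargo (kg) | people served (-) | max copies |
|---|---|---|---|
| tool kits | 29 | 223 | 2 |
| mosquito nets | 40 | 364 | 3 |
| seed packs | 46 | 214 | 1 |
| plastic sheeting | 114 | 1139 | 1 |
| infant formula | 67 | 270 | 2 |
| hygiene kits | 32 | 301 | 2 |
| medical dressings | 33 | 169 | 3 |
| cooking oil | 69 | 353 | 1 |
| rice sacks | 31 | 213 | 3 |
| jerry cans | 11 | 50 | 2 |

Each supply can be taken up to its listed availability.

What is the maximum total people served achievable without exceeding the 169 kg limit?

Taking the top-ratio supplies first gives plastic sheeting + hygiene kits + 2×jerry cans for 1540 (168 kg).
Dropping hygiene kits and jerry cans frees 43 kg; slotting in mosquito nets (40 kg) lifts the total to 1553 at 165 kg.
No other feasible combination exceeds 1553.

1553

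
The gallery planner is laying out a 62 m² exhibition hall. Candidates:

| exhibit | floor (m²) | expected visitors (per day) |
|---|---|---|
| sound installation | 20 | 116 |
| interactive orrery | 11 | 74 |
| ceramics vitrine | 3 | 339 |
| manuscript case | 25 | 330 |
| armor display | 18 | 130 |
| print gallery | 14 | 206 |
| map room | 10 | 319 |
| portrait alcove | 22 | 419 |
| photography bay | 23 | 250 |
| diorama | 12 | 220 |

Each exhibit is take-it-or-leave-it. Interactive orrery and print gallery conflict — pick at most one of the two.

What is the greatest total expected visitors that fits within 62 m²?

The ratio ordering already packs tightly: ceramics vitrine + print gallery + map room + portrait alcove + diorama, 61 m², 1503.
The closest alternative, ceramics vitrine + manuscript case + map room + portrait alcove, reaches only 1407.

1503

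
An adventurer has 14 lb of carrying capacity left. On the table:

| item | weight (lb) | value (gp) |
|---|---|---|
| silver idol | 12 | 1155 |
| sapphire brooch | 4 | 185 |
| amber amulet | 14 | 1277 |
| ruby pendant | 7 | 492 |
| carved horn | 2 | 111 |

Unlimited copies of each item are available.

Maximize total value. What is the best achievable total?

Taking the top-ratio items first gives silver idol + carved horn for 1266 (14 lb).
The 14 lb tied up in silver idol and carved horn is better spent on amber amulet — total rises to 1277 (14 lb).

1277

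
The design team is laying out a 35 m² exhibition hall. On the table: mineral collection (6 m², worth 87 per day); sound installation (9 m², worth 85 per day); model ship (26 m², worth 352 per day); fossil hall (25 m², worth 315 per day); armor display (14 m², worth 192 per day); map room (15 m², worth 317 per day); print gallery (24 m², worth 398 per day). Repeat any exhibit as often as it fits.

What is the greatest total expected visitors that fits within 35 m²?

634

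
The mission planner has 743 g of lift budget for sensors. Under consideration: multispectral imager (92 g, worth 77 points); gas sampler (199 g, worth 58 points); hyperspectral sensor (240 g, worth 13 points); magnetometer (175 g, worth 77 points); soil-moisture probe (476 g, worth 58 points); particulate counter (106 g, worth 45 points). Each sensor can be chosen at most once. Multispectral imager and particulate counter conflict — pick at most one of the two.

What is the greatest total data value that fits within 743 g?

Multispectral imager + gas sampler + hyperspectral sensor + magnetometer uses 706 of the 743 g and totals 225.

225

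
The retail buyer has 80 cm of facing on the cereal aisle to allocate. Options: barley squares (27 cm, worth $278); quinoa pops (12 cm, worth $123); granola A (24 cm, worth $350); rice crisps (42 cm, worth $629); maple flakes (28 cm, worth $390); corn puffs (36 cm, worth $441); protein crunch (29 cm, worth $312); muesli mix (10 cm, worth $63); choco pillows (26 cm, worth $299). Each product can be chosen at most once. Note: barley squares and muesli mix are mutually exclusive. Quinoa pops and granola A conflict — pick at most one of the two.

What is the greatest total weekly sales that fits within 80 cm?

By weekly sales per cm: rice crisps 14.98, granola A 14.58, maple flakes 13.93, corn puffs 12.25 lead.
Taking rice crisps + maple flakes + muesli mix: 80 cm used, 1082 in weekly sales.
Runner-up rice crisps + corn puffs tops out at 1070.

1082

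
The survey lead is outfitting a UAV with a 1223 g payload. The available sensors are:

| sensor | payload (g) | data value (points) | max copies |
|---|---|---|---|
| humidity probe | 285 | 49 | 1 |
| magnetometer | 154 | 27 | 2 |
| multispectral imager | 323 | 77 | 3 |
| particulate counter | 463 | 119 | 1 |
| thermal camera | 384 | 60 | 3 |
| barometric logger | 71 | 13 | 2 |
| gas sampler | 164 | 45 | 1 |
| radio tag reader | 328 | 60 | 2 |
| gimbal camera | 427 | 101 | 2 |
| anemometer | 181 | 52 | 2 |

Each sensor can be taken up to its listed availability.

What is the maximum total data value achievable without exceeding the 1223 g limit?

Filling by ratio: particulate counter + 2×barometric logger + gas sampler + 2×anemometer for 294, with 92 g left unused.
Dropping barometric logger and gas sampler frees 235 g; slotting in multispectral imager (323 g) lifts the total to 313 at 1219 g.
The spare 4 g is too small for any remaining sensor, and no exchange beats 313.

313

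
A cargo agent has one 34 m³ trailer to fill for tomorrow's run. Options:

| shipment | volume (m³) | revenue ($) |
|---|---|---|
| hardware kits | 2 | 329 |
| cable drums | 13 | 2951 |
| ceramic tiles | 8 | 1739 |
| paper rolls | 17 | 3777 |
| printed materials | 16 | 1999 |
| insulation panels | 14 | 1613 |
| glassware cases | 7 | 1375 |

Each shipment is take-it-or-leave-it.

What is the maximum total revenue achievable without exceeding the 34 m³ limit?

Greedy by ratio would take hardware kits + cable drums + paper rolls: 32 m³ used, total 7057.
Dropping cable drums frees 13 m³; slotting in ceramic tiles + glassware cases (15 m³) lifts the total to 7220 at 34 m³.
No other feasible combination exceeds 7220.

7220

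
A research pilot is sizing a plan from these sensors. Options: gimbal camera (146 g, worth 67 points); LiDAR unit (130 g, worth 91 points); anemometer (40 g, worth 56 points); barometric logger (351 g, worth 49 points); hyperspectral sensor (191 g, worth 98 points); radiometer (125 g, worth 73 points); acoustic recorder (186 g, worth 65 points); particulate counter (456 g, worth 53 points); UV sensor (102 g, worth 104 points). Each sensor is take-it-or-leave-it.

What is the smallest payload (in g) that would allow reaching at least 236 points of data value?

Need the lightest bundle worth ≥ 236.
LiDAR unit + anemometer + UV sensor: 251 data value at 272 g.
No combination under 272 g hits 236.

272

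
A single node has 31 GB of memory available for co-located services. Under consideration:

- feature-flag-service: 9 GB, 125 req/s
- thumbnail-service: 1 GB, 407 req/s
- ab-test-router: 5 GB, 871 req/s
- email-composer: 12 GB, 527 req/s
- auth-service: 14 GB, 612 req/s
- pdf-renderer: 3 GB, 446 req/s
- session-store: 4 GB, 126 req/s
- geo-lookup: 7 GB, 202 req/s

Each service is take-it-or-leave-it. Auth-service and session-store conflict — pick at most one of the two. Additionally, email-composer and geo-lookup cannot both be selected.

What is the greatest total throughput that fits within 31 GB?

By throughput per GB: thumbnail-service 407.00, ab-test-router 174.20, pdf-renderer 148.67 lead.
A density-first pass picks thumbnail-service + ab-test-router + email-composer + pdf-renderer + session-store — 2377 at 25 GB.
The 16 GB tied up in email-composer and session-store is better spent on auth-service + geo-lookup — total rises to 2538 (30 GB).
An exhaustive check of the 256 subsets confirms 2538.

2538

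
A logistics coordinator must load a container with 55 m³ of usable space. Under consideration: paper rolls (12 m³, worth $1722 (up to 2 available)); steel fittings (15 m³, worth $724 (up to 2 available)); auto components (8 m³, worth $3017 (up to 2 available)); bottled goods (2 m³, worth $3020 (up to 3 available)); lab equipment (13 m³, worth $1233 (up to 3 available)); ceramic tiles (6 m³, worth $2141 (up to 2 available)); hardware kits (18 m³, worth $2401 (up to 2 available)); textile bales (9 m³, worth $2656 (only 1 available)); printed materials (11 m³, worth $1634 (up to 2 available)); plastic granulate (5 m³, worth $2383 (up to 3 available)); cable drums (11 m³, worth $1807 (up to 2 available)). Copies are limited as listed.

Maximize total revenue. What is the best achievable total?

27040

Taking the top-ratio shipments first gives 2×auto components + 3×bottled goods + 2×ceramic tiles + 3×plastic granulate for 26525 (49 m³).
Dropping ceramic tiles frees 6 m³; slotting in textile bales (9 m³) lifts the total to 27040 at 52 m³.
No other feasible combination exceeds 27040.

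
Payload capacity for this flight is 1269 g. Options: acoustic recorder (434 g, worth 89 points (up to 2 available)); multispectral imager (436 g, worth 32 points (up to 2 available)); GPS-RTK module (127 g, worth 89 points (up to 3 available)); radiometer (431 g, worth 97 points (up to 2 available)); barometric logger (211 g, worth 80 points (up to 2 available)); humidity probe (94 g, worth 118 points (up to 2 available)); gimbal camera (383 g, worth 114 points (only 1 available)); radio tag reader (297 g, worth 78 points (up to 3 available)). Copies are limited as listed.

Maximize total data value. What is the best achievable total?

697

Greedy by ratio would take 3×GPS-RTK module + 2×barometric logger + 2×humidity probe: 991 g used, total 663.
Replace barometric logger with gimbal camera: the trade gains 34 net, giving 697 at 1163 g.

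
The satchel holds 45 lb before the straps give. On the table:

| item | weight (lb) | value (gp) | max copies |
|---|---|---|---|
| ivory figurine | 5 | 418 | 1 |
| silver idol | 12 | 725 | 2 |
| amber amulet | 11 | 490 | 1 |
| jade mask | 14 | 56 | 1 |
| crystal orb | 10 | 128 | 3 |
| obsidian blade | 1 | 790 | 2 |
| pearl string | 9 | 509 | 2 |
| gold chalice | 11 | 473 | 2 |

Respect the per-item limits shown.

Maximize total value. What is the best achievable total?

4048

Density check — obsidian blade 790.00, ivory figurine 83.60, silver idol 60.42, pearl string 56.56 are the best per lb.
Taking the top-ratio items first gives ivory figurine + 2×silver idol + 2×obsidian blade + pearl string for 3957 (40 lb).
Replace ivory figurine with pearl string: the trade gains 91 net, giving 4048 at 44 lb.
The spare 1 lb is too small for any remaining item, and no exchange beats 4048.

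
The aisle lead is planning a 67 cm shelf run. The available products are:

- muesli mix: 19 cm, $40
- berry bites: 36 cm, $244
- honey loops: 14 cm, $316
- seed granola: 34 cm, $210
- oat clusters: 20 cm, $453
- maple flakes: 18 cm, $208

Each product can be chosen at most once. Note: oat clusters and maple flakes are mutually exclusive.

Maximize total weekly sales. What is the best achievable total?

809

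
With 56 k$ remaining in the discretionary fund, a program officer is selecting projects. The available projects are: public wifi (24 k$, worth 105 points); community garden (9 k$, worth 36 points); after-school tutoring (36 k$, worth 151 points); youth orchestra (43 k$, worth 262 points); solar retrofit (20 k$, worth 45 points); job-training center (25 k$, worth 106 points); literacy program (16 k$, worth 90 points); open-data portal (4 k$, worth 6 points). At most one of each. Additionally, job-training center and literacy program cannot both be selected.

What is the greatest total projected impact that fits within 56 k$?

304

Density check — youth orchestra 6.09, literacy program 5.62, public wifi 4.38 are the best per k$.
Taking community garden + youth orchestra + open-data portal: 56 k$ used, 304 in projected impact.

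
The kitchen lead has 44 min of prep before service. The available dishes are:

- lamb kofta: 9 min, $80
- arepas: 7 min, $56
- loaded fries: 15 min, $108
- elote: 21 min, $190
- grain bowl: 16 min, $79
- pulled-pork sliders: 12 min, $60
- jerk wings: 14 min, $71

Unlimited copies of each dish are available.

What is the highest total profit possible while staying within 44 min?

The ratio heuristic lands on 2×elote (380) but leaves 2 min idle.
Replace elote with lamb kofta + 2×arepas: the trade gains 2 net, giving 382 at 44 min.
No other feasible combination exceeds 382.

382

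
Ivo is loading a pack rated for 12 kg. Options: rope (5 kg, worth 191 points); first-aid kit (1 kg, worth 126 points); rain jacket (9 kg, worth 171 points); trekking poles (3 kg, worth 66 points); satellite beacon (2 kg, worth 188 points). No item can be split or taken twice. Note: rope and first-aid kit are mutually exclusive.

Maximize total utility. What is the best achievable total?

Ranking by ratio (utility/kg): first-aid kit 126.00, satellite beacon 94.00, rope 38.20.
First-aid kit + rain jacket + satellite beacon uses 12 of the 12 kg and totals 485.
Next best is rope + trekking poles + satellite beacon at 445 (10 kg) — short by 40.

485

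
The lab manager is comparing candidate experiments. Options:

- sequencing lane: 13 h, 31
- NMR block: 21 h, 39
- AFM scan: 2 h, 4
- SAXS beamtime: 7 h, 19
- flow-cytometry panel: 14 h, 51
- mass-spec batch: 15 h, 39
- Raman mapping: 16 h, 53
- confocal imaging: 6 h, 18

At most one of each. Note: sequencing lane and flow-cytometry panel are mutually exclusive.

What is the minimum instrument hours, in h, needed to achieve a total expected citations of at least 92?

29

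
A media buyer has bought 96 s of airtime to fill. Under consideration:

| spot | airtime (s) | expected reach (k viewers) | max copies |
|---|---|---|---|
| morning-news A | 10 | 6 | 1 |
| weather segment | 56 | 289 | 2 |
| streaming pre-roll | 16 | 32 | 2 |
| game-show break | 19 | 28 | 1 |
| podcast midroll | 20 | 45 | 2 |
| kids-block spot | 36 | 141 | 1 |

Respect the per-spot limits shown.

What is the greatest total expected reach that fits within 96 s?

430

Density check — weather segment 5.16, kids-block spot 3.92, podcast midroll 2.25 are the best per s.
Best packing: weather segment + kids-block spot — 92 s, 430 total.
Nothing else within 96 s beats 430.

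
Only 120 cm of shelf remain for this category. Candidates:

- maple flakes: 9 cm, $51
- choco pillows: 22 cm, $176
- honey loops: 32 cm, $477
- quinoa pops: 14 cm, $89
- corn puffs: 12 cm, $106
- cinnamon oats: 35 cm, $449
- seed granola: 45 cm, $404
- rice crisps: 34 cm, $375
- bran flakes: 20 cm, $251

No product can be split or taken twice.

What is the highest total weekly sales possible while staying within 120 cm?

1407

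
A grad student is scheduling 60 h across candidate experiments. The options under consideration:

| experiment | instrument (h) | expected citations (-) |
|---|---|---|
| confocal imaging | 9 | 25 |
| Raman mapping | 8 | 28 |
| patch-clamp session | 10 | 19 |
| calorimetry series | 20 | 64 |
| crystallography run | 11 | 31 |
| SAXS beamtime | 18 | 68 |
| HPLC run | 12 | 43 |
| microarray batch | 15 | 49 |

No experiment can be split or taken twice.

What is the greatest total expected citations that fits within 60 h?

203

A density-first pass picks Raman mapping + SAXS beamtime + HPLC run + microarray batch — 188 at 53 h.
The 15 h tied up in microarray batch is better spent on calorimetry series — total rises to 203 (58 h).
Every other selection either busts 60 h or fails to beat 203.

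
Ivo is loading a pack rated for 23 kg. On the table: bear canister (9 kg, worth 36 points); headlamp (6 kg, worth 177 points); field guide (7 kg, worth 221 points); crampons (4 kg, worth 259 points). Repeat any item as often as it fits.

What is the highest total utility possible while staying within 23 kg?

Best packing: 5×crampons — 20 kg, 1295 total.
Nothing else within 23 kg beats 1295.

1295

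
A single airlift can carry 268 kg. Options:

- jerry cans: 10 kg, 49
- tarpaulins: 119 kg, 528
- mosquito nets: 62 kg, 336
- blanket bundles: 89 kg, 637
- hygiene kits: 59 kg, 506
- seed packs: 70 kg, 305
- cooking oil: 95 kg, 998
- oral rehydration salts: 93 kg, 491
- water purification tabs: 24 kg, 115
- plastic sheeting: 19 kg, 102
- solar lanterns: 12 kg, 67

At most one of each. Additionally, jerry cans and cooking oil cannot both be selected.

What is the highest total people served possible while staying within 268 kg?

2256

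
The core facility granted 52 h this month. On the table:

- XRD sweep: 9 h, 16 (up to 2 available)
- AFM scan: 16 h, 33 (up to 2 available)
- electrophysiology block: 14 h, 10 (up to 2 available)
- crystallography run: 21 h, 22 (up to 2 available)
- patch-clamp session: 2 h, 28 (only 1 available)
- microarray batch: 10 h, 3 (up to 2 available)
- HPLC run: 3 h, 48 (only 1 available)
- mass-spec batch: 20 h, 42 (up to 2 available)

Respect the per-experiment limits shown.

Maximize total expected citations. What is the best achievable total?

167

Greedy by ratio would take patch-clamp session + HPLC run + 2×mass-spec batch: 45 h used, total 160.
Replace mass-spec batch with XRD sweep + AFM scan: the trade gains 7 net, giving 167 at 50 h.
Every other selection either busts 52 h or exceeds an availability limit or fails to beat 167.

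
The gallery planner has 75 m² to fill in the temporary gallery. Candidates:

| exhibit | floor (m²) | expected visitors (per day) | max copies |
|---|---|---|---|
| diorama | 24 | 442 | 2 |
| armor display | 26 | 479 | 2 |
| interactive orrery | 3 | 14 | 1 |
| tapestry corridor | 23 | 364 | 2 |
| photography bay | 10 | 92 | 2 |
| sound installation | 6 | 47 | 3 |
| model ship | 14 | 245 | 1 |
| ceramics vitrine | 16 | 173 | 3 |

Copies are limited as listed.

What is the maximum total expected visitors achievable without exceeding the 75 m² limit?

Density check — armor display 18.42, diorama 18.42, model ship 17.50, tapestry corridor 15.83 are the best per m².
Taking the top-ratio exhibits first gives 2×armor display + interactive orrery + sound installation + model ship for 1264 (75 m²).
But 2×diorama + armor display fits in 74 m² and reaches 1363.

1363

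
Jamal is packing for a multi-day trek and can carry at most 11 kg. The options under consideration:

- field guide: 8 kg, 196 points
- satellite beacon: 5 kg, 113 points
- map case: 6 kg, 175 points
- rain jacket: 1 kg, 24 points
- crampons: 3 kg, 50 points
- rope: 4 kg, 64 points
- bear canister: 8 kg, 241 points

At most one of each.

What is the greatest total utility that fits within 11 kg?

291

The ratio heuristic lands on rain jacket + bear canister (265) but leaves 2 kg idle.
Replace rain jacket with crampons: the trade gains 26 net, giving 291 at 11 kg.
Every other selection either busts 11 kg or fails to beat 291.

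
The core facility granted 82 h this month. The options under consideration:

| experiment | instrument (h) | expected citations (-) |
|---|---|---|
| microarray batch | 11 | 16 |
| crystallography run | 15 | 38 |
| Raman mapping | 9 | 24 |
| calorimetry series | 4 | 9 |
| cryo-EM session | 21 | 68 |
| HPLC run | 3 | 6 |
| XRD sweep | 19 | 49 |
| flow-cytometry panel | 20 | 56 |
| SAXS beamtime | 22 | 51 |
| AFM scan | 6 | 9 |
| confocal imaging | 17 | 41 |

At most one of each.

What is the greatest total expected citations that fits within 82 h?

A density-first pass picks Raman mapping + calorimetry series + cryo-EM session + HPLC run + XRD sweep + flow-cytometry panel + AFM scan — 221 at 82 h.
A better packing is crystallography run + Raman mapping + cryo-EM session + flow-cytometry panel + confocal imaging: 82 h, total 227.

227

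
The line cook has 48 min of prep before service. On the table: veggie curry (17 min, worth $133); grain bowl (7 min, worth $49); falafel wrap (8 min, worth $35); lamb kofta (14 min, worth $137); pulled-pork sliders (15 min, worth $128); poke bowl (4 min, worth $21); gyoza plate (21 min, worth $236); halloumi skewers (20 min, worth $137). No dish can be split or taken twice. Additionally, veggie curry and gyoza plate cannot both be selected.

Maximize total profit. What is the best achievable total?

443

By profit per min: gyoza plate 11.24, lamb kofta 9.79, pulled-pork sliders 8.53, veggie curry 7.82 lead.
Taking grain bowl + lamb kofta + poke bowl + gyoza plate: 46 min used, 443 in profit.
Next best is grain bowl + pulled-pork sliders + poke bowl + gyoza plate at 434 (47 min) — short by 9.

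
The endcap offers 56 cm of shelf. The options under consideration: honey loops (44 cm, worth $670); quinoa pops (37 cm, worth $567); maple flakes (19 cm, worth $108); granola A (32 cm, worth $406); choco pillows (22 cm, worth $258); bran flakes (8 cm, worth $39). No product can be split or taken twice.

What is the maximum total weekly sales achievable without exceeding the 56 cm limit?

A density-first pass picks quinoa pops + maple flakes — 675 at 56 cm.
Dropping quinoa pops and maple flakes frees 56 cm; slotting in honey loops + bran flakes (52 cm) lifts the total to 709 at 52 cm.
The closest alternative, quinoa pops + maple flakes, reaches only 675.

709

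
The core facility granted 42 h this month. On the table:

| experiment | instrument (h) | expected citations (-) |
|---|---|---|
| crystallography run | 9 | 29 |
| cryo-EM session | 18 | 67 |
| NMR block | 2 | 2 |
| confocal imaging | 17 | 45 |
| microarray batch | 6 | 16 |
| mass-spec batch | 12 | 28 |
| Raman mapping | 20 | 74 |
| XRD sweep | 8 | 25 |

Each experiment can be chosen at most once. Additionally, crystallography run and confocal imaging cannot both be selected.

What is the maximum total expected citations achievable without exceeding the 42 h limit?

143

Best packing: cryo-EM session + NMR block + Raman mapping — 40 h, 143 total.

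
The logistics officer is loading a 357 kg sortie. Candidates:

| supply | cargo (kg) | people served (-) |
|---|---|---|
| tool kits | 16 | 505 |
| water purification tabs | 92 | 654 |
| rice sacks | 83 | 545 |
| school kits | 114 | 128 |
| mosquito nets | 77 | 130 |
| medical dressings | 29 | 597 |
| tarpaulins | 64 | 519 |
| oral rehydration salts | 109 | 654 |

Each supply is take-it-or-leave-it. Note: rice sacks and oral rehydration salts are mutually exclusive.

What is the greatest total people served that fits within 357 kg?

A density-first pass picks tool kits + water purification tabs + rice sacks + medical dressings + tarpaulins — 2820 at 284 kg.
Replace rice sacks with oral rehydration salts: the trade gains 109 net, giving 2929 at 310 kg.
Nothing else feasible within 357 kg beats 2929.

2929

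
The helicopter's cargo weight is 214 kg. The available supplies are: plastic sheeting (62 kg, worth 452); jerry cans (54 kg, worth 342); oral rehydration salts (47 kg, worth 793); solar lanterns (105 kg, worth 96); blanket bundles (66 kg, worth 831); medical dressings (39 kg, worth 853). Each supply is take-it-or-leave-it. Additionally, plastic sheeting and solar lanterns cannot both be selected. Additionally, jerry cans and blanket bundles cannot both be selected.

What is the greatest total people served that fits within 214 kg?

2929

By people served per kg: medical dressings 21.87, oral rehydration salts 16.87, blanket bundles 12.59, plastic sheeting 7.29 lead.
Taking plastic sheeting + oral rehydration salts + blanket bundles + medical dressings: 214 kg used, 2929 in people served.
Runner-up oral rehydration salts + blanket bundles + medical dressings tops out at 2477.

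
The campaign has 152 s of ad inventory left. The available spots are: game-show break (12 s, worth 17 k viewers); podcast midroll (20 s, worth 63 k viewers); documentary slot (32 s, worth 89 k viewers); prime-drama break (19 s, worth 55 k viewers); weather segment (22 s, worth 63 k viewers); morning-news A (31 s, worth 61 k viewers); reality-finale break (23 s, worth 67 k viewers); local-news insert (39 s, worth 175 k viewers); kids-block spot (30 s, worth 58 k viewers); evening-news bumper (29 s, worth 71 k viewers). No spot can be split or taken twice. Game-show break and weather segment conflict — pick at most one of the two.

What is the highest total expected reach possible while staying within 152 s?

Ranking by ratio (expected reach/s): local-news insert 4.49, podcast midroll 3.15, reality-finale break 2.91.
The ratio ordering already packs tightly: podcast midroll + prime-drama break + weather segment + reality-finale break + local-news insert + evening-news bumper, 152 s, 494.

494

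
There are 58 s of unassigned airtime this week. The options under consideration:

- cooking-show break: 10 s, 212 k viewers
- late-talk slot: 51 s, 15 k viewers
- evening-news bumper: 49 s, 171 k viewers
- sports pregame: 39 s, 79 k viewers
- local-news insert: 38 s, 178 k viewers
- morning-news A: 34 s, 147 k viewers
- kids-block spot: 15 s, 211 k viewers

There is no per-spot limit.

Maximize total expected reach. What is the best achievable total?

1060

Ranking by ratio (expected reach/s): cooking-show break 21.20, kids-block spot 14.07, local-news insert 4.68, morning-news A 4.32.
The ratio ordering already packs tightly: 5×cooking-show break, 50 s, 1060.
The spare 8 s is too small for any remaining spot, and no exchange beats 1060.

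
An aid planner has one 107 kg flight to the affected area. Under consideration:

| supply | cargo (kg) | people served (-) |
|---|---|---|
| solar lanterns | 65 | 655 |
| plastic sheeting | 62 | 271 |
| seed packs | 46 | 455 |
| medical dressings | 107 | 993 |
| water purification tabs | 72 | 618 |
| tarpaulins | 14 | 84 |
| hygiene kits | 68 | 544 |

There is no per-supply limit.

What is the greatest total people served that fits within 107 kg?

994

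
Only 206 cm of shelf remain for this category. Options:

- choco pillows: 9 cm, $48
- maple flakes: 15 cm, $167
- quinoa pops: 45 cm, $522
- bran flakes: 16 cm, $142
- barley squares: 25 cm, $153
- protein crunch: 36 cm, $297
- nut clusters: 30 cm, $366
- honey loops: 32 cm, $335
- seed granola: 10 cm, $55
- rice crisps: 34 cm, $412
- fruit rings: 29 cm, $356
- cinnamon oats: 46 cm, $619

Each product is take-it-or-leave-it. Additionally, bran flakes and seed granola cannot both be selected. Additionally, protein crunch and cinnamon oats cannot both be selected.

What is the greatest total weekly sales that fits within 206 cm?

2442

The ratio ordering already packs tightly: maple flakes + quinoa pops + nut clusters + rice crisps + fruit rings + cinnamon oats, 199 cm, 2442.
The spare 7 cm is too small for any remaining product, and no feasible exchange beats 2442.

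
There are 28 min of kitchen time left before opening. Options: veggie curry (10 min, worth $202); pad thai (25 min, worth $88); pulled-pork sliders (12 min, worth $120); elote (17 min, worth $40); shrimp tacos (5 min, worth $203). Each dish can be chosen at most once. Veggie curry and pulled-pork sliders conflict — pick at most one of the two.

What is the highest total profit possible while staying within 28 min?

Veggie curry + shrimp tacos uses 15 of the 28 min and totals 405.
Every other selection either busts 28 min or breaks a pairing rule or fails to beat 405.

405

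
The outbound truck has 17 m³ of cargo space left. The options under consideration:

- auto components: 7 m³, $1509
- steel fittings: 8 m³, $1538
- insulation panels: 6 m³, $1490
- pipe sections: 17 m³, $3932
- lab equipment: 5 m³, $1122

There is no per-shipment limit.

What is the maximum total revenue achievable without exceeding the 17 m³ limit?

4102

The ratio ordering already packs tightly: 2×insulation panels + lab equipment, 17 m³, 4102.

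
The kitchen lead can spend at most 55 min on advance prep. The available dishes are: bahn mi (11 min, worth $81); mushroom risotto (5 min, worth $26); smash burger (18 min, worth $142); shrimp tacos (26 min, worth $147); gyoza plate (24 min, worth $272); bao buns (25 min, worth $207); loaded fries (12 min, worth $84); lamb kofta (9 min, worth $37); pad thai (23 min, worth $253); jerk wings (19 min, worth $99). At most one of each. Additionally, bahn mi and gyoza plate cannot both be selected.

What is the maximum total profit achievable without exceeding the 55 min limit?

Taking mushroom risotto + gyoza plate + pad thai: 52 min used, 551 in profit.

551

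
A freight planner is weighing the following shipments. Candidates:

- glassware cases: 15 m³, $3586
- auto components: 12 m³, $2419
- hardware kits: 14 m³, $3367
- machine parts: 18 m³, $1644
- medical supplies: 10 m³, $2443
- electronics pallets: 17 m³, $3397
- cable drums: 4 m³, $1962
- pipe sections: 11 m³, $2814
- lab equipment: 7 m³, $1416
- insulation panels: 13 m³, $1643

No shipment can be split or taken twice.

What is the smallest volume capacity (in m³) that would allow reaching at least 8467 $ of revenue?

32

Look for the lowest-volume combination reaching 8467.
medical supplies + cable drums + pipe sections + lab equipment reaches 8635 using 32 m³.
Below 32 m³ the best achievable stays under 8467.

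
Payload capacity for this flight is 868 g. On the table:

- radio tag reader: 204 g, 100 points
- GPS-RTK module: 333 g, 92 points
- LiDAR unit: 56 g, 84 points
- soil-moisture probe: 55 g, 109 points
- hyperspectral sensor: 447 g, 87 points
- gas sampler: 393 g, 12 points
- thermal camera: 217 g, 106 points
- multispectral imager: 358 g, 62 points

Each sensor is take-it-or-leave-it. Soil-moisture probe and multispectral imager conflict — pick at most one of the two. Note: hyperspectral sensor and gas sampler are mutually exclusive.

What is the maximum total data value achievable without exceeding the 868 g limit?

491

Radio tag reader + GPS-RTK module + LiDAR unit + soil-moisture probe + thermal camera uses 865 of the 868 g and totals 491.
Every other selection either busts 868 g or breaks a pairing rule or fails to beat 491.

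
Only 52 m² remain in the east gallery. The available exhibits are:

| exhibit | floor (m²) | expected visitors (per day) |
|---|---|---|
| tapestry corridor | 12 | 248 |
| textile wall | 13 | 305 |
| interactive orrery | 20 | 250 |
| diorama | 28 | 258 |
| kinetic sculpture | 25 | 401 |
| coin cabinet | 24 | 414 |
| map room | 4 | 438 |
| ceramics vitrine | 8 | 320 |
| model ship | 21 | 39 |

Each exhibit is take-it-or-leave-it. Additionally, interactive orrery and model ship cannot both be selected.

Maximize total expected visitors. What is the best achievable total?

1477

Ranking by ratio (expected visitors/m²): map room 109.50, ceramics vitrine 40.00, textile wall 23.46, tapestry corridor 20.67.
The ratio heuristic lands on tapestry corridor + textile wall + map room + ceramics vitrine (1311) but leaves 15 m² idle.
The 12 m² tied up in tapestry corridor is better spent on coin cabinet — total rises to 1477 (49 m²).
Next best is textile wall + kinetic sculpture + map room + ceramics vitrine at 1464 (50 m²) — short by 13.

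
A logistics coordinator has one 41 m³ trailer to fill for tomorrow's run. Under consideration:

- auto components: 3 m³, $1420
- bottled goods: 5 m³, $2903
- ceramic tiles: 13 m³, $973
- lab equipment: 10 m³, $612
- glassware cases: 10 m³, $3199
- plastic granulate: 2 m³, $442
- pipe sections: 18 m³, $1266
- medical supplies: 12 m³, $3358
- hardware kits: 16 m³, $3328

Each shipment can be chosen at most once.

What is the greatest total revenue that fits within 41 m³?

11492

Ranking by ratio (revenue/m³): bottled goods 580.60, auto components 473.33, glassware cases 319.90, medical supplies 279.83.
The ratio heuristic lands on auto components + bottled goods + glassware cases + plastic granulate + medical supplies (11322) but leaves 9 m³ idle.
Dropping plastic granulate frees 2 m³; slotting in lab equipment (10 m³) lifts the total to 11492 at 40 m³.
Runner-up auto components + bottled goods + plastic granulate + medical supplies + hardware kits tops out at 11451.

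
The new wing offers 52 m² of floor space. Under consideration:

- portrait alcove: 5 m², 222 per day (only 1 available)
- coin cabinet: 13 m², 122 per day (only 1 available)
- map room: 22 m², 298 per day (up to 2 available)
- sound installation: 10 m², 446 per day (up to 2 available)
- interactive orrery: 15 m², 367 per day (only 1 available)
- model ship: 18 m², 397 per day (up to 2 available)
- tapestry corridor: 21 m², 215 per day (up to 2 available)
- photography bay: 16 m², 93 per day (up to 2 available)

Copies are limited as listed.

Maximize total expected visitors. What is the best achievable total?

The ratio heuristic lands on portrait alcove + 2×sound installation + interactive orrery (1481) but leaves 12 m² idle.
Replace interactive orrery with model ship: the trade gains 30 net, giving 1511 at 43 m².

1511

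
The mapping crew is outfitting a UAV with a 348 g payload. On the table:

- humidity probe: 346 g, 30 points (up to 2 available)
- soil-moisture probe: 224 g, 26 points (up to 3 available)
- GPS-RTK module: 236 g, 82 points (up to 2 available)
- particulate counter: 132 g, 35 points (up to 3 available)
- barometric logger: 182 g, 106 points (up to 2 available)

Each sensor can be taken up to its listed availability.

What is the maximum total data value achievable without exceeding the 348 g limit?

Ranking by ratio (data value/g): barometric logger 0.58, GPS-RTK module 0.35, particulate counter 0.27.
The ratio ordering already packs tightly: particulate counter + barometric logger, 314 g, 141.

141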